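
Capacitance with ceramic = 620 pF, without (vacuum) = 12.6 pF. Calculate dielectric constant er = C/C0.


er = 620 / 12.6 = 49.21

49.21


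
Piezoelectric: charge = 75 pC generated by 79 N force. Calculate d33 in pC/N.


d33 = 75 / 79 = 0.9 pC/N

0.9


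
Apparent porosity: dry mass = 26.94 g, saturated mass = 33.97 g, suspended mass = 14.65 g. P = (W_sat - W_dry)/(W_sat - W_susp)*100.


P = (33.97 - 26.94) / (33.97 - 14.65) * 100 = 7.03 / 19.32 * 100 = 36.4%

36.4


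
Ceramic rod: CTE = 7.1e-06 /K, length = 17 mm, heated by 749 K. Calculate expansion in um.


dL = 7.1e-06 * 17 * 749 * 1000 = 90.404 um

90.404


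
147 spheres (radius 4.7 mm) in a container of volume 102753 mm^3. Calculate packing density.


V_sphere = 4/3*pi*4.7^3 = 434.8928 mm^3
Total V = 147*434.8928 = 63929.2416 mm^3
PD = 63929.2416 / 102753 = 0.622

0.622


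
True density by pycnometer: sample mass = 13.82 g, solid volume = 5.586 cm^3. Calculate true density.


TD = 13.82 / 5.586 = 2.474 g/cm^3

2.474


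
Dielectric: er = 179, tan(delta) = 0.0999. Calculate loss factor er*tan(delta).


Loss = 179 * 0.0999 = 17.882

17.882


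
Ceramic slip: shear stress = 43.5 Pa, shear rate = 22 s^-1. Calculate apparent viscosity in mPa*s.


eta = tau/gamma * 1000 = 43.5/22 * 1000 = 1977.3 mPa*s

1977.3


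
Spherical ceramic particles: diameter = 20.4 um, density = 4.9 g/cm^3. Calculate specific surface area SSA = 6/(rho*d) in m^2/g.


SSA = 6 / (4.9 * 20.4) = 0.06 m^2/g

0.06


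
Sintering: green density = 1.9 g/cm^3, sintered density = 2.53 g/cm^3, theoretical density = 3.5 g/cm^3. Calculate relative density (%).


Relative = 2.53 / 3.5 * 100 = 72.3%

72.3


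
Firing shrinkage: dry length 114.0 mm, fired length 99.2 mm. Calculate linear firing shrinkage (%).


FS = (114.0 - 99.2) / 114.0 * 100 = 12.98%

12.98


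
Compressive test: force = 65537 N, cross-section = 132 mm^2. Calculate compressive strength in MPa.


CS = 65537 / 132 = 496.5 MPa

496.5


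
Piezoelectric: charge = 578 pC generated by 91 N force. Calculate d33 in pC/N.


d33 = 578 / 91 = 6.4 pC/N

6.4


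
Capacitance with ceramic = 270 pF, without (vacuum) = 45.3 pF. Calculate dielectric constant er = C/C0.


er = 270 / 45.3 = 5.96

5.96


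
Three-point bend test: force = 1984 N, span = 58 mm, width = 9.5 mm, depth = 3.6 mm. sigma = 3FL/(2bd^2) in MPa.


sigma = 3*1984*58/(2*9.5*3.6^2) = 1401.9 MPa

1401.9


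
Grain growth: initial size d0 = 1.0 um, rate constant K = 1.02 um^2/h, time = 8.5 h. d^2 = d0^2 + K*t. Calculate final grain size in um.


d^2 = 1.0^2 + 1.02*8.5 = 9.67
d = sqrt(9.67) = 3.11 um

3.11


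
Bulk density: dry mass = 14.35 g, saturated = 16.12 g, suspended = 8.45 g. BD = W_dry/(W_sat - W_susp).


BD = 14.35 / (16.12 - 8.45) = 14.35 / 7.67 = 1.871 g/cm^3

1.871


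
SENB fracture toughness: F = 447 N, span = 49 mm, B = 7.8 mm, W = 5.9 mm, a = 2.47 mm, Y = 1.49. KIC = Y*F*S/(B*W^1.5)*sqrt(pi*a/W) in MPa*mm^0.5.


KIC = 1.49*447*49/(7.8*5.9^1.5)*sqrt(pi*2.47/5.9) = 334.82

334.82


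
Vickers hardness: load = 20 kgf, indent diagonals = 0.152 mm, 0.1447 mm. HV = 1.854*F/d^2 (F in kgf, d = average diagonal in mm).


d_avg = (0.152+0.1447)/2 = 0.14835 mm
HV = 1.854*20/0.14835^2 = 1685

1685


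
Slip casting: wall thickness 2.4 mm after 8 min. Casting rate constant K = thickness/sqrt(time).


K = 2.4 / sqrt(8) = 2.4 / 2.8284 = 0.849 mm/min^0.5

0.849


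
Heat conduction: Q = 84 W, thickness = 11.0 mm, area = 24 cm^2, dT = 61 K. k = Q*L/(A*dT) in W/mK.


k = 84*11.0/1000/(24/10000*61) = 6.31 W/mK

6.31


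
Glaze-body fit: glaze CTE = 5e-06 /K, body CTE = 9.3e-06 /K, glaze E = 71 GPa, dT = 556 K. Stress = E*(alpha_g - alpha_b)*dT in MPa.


Stress = 71*1000*(5e-06 - 9.3e-06)*556 = -169.7 MPa

-169.7


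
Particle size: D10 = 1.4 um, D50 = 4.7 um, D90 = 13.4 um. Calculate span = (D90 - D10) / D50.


Span = (13.4 - 1.4) / 4.7 = 12.0 / 4.7 = 2.553

2.553


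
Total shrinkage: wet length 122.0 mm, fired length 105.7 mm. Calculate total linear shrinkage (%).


TS = (122.0 - 105.7) / 122.0 * 100 = 13.36%

13.36


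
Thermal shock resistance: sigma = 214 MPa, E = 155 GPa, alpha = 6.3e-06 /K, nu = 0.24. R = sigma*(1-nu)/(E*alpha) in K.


R = 214*(1-0.24)/(155*1000*6.3e-06) = 167 K

167


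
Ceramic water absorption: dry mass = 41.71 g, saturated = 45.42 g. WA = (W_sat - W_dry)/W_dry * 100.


WA = (45.42 - 41.71) / 41.71 * 100 = 8.89%

8.89


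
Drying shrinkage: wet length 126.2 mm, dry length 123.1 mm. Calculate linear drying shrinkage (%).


DS = (126.2 - 123.1) / 126.2 * 100 = 2.46%

2.46


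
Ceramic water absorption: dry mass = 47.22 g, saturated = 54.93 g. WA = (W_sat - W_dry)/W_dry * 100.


WA = (54.93 - 47.22) / 47.22 * 100 = 16.33%

16.33


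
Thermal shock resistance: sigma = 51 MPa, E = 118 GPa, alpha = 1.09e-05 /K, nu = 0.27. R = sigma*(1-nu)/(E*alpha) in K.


R = 51*(1-0.27)/(118*1000*1.09e-05) = 29 K

29


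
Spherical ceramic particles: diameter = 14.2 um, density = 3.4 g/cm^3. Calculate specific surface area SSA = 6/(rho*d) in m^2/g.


SSA = 6 / (3.4 * 14.2) = 0.124 m^2/g

0.124


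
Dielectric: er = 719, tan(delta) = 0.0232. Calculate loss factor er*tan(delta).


Loss = 719 * 0.0232 = 16.681

16.681


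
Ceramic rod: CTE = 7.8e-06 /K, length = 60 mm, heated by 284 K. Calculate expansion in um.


dL = 7.8e-06 * 60 * 284 * 1000 = 132.912 um

132.912


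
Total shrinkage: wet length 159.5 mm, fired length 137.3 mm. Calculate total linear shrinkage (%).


TS = (159.5 - 137.3) / 159.5 * 100 = 13.92%

13.92


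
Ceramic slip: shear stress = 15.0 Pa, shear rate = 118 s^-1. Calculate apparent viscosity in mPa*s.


eta = tau/gamma * 1000 = 15.0/118 * 1000 = 127.1 mPa*s

127.1


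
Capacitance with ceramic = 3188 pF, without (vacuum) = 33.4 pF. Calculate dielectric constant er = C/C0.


er = 3188 / 33.4 = 95.45

95.45


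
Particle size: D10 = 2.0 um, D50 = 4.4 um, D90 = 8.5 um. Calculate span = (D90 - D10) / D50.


Span = (8.5 - 2.0) / 4.4 = 6.5 / 4.4 = 1.477

1.477


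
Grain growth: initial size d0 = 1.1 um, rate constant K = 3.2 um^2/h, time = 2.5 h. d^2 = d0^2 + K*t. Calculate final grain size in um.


d^2 = 1.1^2 + 3.2*2.5 = 9.21
d = sqrt(9.21) = 3.03 um

3.03


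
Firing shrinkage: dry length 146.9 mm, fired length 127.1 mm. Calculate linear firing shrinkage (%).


FS = (146.9 - 127.1) / 146.9 * 100 = 13.48%

13.48


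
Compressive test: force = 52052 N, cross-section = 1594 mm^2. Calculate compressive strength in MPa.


CS = 52052 / 1594 = 32.7 MPa

32.7


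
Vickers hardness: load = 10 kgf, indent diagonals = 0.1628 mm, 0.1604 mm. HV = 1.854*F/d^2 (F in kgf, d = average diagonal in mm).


d_avg = (0.1628+0.1604)/2 = 0.1616 mm
HV = 1.854*10/0.1616^2 = 710

710


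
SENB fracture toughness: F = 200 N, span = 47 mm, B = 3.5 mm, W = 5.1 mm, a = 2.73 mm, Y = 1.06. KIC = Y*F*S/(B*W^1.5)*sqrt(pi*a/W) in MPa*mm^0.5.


KIC = 1.06*200*47/(3.5*5.1^1.5)*sqrt(pi*2.73/5.1) = 320.54

320.54


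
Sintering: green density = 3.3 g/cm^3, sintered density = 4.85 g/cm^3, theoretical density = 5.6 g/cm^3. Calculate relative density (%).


Relative = 4.85 / 5.6 * 100 = 86.6%

86.6


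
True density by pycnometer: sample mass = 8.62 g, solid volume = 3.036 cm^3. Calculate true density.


TD = 8.62 / 3.036 = 2.839 g/cm^3

2.839


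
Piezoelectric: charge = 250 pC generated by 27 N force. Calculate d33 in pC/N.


d33 = 250 / 27 = 9.3 pC/N

9.3


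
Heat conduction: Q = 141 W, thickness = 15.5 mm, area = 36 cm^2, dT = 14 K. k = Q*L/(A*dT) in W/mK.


k = 141*15.5/1000/(36/10000*14) = 43.36 W/mK

43.36


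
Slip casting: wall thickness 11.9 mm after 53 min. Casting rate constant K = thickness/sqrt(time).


K = 11.9 / sqrt(53) = 11.9 / 7.2801 = 1.635 mm/min^0.5

1.635


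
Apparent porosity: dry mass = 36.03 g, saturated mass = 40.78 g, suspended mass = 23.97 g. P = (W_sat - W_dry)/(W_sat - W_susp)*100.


P = (40.78 - 36.03) / (40.78 - 23.97) * 100 = 4.75 / 16.81 * 100 = 28.3%

28.3


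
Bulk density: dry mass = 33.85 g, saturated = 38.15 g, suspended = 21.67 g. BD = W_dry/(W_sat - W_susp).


BD = 33.85 / (38.15 - 21.67) = 33.85 / 16.48 = 2.054 g/cm^3

2.054


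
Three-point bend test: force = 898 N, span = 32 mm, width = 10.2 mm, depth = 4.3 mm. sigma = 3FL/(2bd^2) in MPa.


sigma = 3*898*32/(2*10.2*4.3^2) = 228.5 MPa

228.5


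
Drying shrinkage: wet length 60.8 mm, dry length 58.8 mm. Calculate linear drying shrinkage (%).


DS = (60.8 - 58.8) / 60.8 * 100 = 3.29%

3.29


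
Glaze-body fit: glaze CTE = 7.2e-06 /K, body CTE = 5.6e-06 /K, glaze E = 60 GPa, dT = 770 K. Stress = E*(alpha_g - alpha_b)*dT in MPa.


Stress = 60*1000*(7.2e-06 - 5.6e-06)*770 = 73.9 MPa

73.9


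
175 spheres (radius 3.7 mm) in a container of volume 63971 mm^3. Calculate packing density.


V_sphere = 4/3*pi*3.7^3 = 212.1748 mm^3
Total V = 175*212.1748 = 37130.59 mm^3
PD = 37130.59 / 63971 = 0.58

0.58


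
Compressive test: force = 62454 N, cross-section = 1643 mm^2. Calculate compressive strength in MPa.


CS = 62454 / 1643 = 38.0 MPa

38.0


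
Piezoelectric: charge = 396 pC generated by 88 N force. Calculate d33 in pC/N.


d33 = 396 / 88 = 4.5 pC/N

4.5


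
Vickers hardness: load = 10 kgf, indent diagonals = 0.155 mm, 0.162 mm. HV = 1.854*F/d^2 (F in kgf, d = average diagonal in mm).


d_avg = (0.155+0.162)/2 = 0.1585 mm
HV = 1.854*10/0.1585^2 = 738

738


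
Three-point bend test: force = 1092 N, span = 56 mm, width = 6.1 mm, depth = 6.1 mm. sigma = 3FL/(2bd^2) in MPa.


sigma = 3*1092*56/(2*6.1*6.1^2) = 404.1 MPa

404.1


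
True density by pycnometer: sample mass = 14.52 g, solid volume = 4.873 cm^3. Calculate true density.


TD = 14.52 / 4.873 = 2.98 g/cm^3

2.98


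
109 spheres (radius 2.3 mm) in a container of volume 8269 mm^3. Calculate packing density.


V_sphere = 4/3*pi*2.3^3 = 50.965 mm^3
Total V = 109*50.965 = 5555.185 mm^3
PD = 5555.185 / 8269 = 0.672

0.672


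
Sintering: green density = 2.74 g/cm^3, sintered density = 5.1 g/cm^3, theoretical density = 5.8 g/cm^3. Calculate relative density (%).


Relative = 5.1 / 5.8 * 100 = 87.9%

87.9


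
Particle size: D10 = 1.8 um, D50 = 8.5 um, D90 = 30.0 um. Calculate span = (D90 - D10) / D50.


Span = (30.0 - 1.8) / 8.5 = 28.2 / 8.5 = 3.318

3.318


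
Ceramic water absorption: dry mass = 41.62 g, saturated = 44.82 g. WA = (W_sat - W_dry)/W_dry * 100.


WA = (44.82 - 41.62) / 41.62 * 100 = 7.69%

7.69


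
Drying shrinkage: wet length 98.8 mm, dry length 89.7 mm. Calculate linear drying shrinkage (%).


DS = (98.8 - 89.7) / 98.8 * 100 = 9.21%

9.21


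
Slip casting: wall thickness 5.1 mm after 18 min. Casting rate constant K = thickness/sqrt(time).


K = 5.1 / sqrt(18) = 5.1 / 4.2426 = 1.202 mm/min^0.5

1.202


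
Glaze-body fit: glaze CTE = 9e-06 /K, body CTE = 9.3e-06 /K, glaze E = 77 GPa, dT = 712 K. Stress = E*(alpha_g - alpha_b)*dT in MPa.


Stress = 77*1000*(9e-06 - 9.3e-06)*712 = -16.4 MPa

-16.4


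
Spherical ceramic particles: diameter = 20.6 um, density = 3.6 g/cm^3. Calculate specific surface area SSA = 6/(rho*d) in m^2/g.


SSA = 6 / (3.6 * 20.6) = 0.081 m^2/g

0.081


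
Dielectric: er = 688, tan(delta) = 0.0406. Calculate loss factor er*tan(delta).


Loss = 688 * 0.0406 = 27.933

27.933


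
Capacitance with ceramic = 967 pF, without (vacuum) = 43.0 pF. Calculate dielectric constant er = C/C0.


er = 967 / 43.0 = 22.49

22.49


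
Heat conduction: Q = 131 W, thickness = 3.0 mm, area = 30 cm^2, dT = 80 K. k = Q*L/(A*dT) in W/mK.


k = 131*3.0/1000/(30/10000*80) = 1.64 W/mK

1.64


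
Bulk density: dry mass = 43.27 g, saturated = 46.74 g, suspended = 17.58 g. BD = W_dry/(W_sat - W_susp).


BD = 43.27 / (46.74 - 17.58) = 43.27 / 29.16 = 1.484 g/cm^3

1.484


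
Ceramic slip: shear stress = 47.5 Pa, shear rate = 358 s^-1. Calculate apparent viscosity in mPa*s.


eta = tau/gamma * 1000 = 47.5/358 * 1000 = 132.7 mPa*s

132.7


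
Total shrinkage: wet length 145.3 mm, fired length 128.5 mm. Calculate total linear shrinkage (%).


TS = (145.3 - 128.5) / 145.3 * 100 = 11.56%

11.56


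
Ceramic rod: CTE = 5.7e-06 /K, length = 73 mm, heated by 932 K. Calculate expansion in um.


dL = 5.7e-06 * 73 * 932 * 1000 = 387.805 um

387.805


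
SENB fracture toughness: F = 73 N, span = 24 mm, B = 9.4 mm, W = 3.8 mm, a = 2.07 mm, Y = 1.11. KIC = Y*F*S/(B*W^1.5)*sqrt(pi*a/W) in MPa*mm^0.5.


KIC = 1.11*73*24/(9.4*3.8^1.5)*sqrt(pi*2.07/3.8) = 36.54

36.54


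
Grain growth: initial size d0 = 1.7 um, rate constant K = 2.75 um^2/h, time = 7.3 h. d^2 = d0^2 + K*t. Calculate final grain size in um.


d^2 = 1.7^2 + 2.75*7.3 = 22.965
d = sqrt(22.965) = 4.79 um

4.79


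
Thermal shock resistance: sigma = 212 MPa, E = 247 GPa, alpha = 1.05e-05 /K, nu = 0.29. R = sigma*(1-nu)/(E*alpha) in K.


R = 212*(1-0.29)/(247*1000*1.05e-05) = 58 K

58


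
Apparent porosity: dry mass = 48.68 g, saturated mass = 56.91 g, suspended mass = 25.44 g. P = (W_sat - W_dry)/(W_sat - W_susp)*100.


P = (56.91 - 48.68) / (56.91 - 25.44) * 100 = 8.23 / 31.47 * 100 = 26.2%

26.2


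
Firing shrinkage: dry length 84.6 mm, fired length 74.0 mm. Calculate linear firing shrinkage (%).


FS = (84.6 - 74.0) / 84.6 * 100 = 12.53%

12.53


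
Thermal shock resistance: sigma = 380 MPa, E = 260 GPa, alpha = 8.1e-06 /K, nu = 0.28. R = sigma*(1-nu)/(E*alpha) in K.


R = 380*(1-0.28)/(260*1000*8.1e-06) = 130 K

130


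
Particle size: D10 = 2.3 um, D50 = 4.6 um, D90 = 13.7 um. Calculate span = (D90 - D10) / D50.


Span = (13.7 - 2.3) / 4.6 = 11.4 / 4.6 = 2.478

2.478


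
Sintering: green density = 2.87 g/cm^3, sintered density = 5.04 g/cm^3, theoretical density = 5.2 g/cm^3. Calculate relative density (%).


Relative = 5.04 / 5.2 * 100 = 96.9%

96.9


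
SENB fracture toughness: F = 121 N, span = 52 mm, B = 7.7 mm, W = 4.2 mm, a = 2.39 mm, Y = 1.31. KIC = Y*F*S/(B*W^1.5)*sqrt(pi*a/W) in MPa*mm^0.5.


KIC = 1.31*121*52/(7.7*4.2^1.5)*sqrt(pi*2.39/4.2) = 166.28

166.28


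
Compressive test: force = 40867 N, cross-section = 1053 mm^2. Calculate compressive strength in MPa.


CS = 40867 / 1053 = 38.8 MPa

38.8


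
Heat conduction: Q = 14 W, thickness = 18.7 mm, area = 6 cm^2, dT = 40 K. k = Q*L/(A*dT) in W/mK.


k = 14*18.7/1000/(6/10000*40) = 10.91 W/mK

10.91


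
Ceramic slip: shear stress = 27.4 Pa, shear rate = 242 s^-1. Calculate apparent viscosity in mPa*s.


eta = tau/gamma * 1000 = 27.4/242 * 1000 = 113.2 mPa*s

113.2


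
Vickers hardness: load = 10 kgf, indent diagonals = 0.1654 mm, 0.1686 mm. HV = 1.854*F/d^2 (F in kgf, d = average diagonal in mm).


d_avg = (0.1654+0.1686)/2 = 0.167 mm
HV = 1.854*10/0.167^2 = 665

665


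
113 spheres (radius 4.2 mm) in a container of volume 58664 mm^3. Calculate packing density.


V_sphere = 4/3*pi*4.2^3 = 310.3391 mm^3
Total V = 113*310.3391 = 35068.3183 mm^3
PD = 35068.3183 / 58664 = 0.598

0.598


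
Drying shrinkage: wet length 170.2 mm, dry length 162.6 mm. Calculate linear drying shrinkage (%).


DS = (170.2 - 162.6) / 170.2 * 100 = 4.47%

4.47


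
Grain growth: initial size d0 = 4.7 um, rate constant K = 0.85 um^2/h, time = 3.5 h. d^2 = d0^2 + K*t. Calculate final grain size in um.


d^2 = 4.7^2 + 0.85*3.5 = 25.065
d = sqrt(25.065) = 5.01 um

5.01


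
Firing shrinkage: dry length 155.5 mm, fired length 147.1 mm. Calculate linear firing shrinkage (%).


FS = (155.5 - 147.1) / 155.5 * 100 = 5.4%

5.4


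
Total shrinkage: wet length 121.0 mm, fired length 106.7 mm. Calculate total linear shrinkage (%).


TS = (121.0 - 106.7) / 121.0 * 100 = 11.82%

11.82


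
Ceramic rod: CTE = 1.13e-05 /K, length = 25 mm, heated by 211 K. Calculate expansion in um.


dL = 1.13e-05 * 25 * 211 * 1000 = 59.608 um

59.608


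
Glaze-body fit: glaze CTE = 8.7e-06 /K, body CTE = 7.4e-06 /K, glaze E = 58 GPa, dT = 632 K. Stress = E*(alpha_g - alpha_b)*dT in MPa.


Stress = 58*1000*(8.7e-06 - 7.4e-06)*632 = 47.7 MPa

47.7


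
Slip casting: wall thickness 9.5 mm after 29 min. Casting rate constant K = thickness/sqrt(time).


K = 9.5 / sqrt(29) = 9.5 / 5.3852 = 1.764 mm/min^0.5

1.764


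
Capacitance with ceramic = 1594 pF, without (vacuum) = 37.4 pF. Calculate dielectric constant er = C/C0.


er = 1594 / 37.4 = 42.62

42.62


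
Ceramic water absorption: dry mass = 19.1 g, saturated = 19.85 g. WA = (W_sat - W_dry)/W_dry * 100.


WA = (19.85 - 19.1) / 19.1 * 100 = 3.93%

3.93


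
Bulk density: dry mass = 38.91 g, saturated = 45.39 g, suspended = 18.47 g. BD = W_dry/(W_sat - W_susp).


BD = 38.91 / (45.39 - 18.47) = 38.91 / 26.92 = 1.445 g/cm^3

1.445


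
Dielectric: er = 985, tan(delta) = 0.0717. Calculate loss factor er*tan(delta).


Loss = 985 * 0.0717 = 70.625

70.625


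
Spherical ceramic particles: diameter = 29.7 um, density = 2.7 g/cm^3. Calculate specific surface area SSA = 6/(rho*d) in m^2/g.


SSA = 6 / (2.7 * 29.7) = 0.075 m^2/g

0.075


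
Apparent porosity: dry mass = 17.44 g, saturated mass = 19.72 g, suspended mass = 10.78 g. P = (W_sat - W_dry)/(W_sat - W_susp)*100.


P = (19.72 - 17.44) / (19.72 - 10.78) * 100 = 2.28 / 8.94 * 100 = 25.5%

25.5


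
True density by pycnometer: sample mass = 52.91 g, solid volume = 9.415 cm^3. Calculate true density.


TD = 52.91 / 9.415 = 5.62 g/cm^3

5.62


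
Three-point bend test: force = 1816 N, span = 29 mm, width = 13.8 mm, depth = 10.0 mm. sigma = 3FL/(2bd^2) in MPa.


sigma = 3*1816*29/(2*13.8*10.0^2) = 57.2 MPa

57.2


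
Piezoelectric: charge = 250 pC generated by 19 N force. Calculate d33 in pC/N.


d33 = 250 / 19 = 13.2 pC/N

13.2


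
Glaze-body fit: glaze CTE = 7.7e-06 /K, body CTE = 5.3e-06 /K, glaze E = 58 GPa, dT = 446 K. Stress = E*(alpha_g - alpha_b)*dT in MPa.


Stress = 58*1000*(7.7e-06 - 5.3e-06)*446 = 62.1 MPa

62.1


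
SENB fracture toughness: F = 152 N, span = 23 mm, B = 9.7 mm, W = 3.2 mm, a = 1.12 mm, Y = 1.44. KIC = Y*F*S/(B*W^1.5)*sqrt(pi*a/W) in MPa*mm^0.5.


KIC = 1.44*152*23/(9.7*3.2^1.5)*sqrt(pi*1.12/3.2) = 95.07

95.07


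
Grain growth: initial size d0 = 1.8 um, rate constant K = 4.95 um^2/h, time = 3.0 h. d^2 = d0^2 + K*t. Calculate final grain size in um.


d^2 = 1.8^2 + 4.95*3.0 = 18.09
d = sqrt(18.09) = 4.25 um

4.25


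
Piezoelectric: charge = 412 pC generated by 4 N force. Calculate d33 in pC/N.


d33 = 412 / 4 = 103.0 pC/N

103.0


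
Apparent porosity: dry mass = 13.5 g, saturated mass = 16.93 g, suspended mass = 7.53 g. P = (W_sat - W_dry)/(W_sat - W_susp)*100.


P = (16.93 - 13.5) / (16.93 - 7.53) * 100 = 3.43 / 9.4 * 100 = 36.5%

36.5


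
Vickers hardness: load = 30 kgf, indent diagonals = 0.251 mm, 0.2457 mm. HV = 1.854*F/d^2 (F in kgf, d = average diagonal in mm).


d_avg = (0.251+0.2457)/2 = 0.24835 mm
HV = 1.854*30/0.24835^2 = 902

902


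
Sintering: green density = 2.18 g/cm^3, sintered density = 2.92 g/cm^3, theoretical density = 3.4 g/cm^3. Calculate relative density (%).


Relative = 2.92 / 3.4 * 100 = 85.9%

85.9


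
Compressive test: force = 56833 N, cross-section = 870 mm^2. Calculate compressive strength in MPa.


CS = 56833 / 870 = 65.3 MPa

65.3


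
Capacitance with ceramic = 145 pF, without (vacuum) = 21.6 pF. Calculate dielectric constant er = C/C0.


er = 145 / 21.6 = 6.71

6.71


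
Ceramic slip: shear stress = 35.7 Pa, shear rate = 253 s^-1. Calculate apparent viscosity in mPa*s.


eta = tau/gamma * 1000 = 35.7/253 * 1000 = 141.1 mPa*s

141.1


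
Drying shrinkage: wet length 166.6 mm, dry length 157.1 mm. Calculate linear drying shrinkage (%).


DS = (166.6 - 157.1) / 166.6 * 100 = 5.7%

5.7


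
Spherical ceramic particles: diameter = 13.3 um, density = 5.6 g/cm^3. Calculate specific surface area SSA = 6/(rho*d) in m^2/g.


SSA = 6 / (5.6 * 13.3) = 0.081 m^2/g

0.081


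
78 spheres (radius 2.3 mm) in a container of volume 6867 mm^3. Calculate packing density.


V_sphere = 4/3*pi*2.3^3 = 50.965 mm^3
Total V = 78*50.965 = 3975.27 mm^3
PD = 3975.27 / 6867 = 0.579

0.579


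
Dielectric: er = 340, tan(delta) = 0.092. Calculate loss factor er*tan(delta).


Loss = 340 * 0.092 = 31.28

31.28


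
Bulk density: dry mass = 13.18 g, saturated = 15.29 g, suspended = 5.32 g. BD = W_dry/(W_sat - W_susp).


BD = 13.18 / (15.29 - 5.32) = 13.18 / 9.97 = 1.322 g/cm^3

1.322


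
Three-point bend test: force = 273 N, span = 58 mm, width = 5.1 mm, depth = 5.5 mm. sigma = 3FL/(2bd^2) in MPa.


sigma = 3*273*58/(2*5.1*5.5^2) = 154.0 MPa

154.0


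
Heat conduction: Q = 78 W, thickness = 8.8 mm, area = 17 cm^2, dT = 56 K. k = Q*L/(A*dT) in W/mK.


k = 78*8.8/1000/(17/10000*56) = 7.21 W/mK

7.21


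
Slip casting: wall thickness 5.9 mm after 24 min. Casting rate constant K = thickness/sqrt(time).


K = 5.9 / sqrt(24) = 5.9 / 4.899 = 1.204 mm/min^0.5

1.204


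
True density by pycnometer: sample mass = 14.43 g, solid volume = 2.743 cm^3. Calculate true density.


TD = 14.43 / 2.743 = 5.261 g/cm^3

5.261


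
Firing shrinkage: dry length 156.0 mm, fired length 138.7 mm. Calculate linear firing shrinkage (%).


FS = (156.0 - 138.7) / 156.0 * 100 = 11.09%

11.09


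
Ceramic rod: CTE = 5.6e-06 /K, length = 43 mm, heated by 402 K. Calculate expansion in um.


dL = 5.6e-06 * 43 * 402 * 1000 = 96.802 um

96.802


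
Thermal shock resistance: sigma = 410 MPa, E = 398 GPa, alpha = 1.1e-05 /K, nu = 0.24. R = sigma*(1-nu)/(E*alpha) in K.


R = 410*(1-0.24)/(398*1000*1.1e-05) = 71 K

71


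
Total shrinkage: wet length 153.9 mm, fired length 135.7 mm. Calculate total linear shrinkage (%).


TS = (153.9 - 135.7) / 153.9 * 100 = 11.83%

11.83


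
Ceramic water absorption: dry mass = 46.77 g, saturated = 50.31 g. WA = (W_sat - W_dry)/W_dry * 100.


WA = (50.31 - 46.77) / 46.77 * 100 = 7.57%

7.57


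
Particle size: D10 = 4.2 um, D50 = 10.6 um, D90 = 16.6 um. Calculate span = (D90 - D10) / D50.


Span = (16.6 - 4.2) / 10.6 = 12.4 / 10.6 = 1.17

1.17


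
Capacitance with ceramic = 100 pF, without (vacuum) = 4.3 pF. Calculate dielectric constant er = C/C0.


er = 100 / 4.3 = 23.26

23.26


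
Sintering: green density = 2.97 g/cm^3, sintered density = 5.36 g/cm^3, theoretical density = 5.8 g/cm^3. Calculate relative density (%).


Relative = 5.36 / 5.8 * 100 = 92.4%

92.4


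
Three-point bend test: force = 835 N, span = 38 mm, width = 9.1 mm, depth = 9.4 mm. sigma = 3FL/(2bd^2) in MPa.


sigma = 3*835*38/(2*9.1*9.4^2) = 59.2 MPa

59.2


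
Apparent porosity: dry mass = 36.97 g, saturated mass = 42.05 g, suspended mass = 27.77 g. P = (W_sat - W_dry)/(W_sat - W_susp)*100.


P = (42.05 - 36.97) / (42.05 - 27.77) * 100 = 5.08 / 14.28 * 100 = 35.6%

35.6


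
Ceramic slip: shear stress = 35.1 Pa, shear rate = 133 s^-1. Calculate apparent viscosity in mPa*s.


eta = tau/gamma * 1000 = 35.1/133 * 1000 = 263.9 mPa*s

263.9


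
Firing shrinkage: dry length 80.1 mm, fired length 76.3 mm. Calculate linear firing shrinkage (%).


FS = (80.1 - 76.3) / 80.1 * 100 = 4.74%

4.74


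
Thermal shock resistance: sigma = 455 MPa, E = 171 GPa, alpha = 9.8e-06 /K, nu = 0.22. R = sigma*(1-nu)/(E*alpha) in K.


R = 455*(1-0.22)/(171*1000*9.8e-06) = 212 K

212


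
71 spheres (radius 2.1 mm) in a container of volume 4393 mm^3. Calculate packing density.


V_sphere = 4/3*pi*2.1^3 = 38.7924 mm^3
Total V = 71*38.7924 = 2754.2604 mm^3
PD = 2754.2604 / 4393 = 0.627

0.627


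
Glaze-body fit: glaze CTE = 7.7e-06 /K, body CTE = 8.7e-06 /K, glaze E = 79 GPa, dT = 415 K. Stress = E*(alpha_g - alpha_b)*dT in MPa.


Stress = 79*1000*(7.7e-06 - 8.7e-06)*415 = -32.8 MPa

-32.8


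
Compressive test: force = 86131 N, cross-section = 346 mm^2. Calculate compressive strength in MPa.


CS = 86131 / 346 = 248.9 MPa

248.9


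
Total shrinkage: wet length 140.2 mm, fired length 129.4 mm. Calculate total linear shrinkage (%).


TS = (140.2 - 129.4) / 140.2 * 100 = 7.7%

7.7


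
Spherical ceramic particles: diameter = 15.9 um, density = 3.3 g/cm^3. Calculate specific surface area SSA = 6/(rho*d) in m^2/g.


SSA = 6 / (3.3 * 15.9) = 0.114 m^2/g

0.114


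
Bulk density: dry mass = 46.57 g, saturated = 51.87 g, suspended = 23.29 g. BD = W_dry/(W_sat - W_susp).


BD = 46.57 / (51.87 - 23.29) = 46.57 / 28.58 = 1.629 g/cm^3

1.629


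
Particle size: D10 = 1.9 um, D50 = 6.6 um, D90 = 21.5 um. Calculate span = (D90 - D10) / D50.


Span = (21.5 - 1.9) / 6.6 = 19.6 / 6.6 = 2.97

2.97


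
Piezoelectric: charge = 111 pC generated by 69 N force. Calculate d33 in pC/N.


d33 = 111 / 69 = 1.6 pC/N

1.6


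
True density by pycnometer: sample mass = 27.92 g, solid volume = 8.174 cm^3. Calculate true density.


TD = 27.92 / 8.174 = 3.416 g/cm^3

3.416


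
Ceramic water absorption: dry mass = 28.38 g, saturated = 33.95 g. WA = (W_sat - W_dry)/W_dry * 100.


WA = (33.95 - 28.38) / 28.38 * 100 = 19.63%

19.63


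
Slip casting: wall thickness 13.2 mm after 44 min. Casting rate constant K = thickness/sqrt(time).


K = 13.2 / sqrt(44) = 13.2 / 6.6332 = 1.99 mm/min^0.5

1.99


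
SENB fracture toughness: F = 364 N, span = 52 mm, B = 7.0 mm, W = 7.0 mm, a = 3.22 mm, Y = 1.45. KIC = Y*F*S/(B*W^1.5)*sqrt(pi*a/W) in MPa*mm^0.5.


KIC = 1.45*364*52/(7.0*7.0^1.5)*sqrt(pi*3.22/7.0) = 254.5

254.5


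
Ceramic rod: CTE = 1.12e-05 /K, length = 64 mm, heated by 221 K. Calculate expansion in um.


dL = 1.12e-05 * 64 * 221 * 1000 = 158.413 um

158.413


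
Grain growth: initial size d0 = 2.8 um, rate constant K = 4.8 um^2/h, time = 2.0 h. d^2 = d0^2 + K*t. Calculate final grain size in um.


d^2 = 2.8^2 + 4.8*2.0 = 17.44
d = sqrt(17.44) = 4.18 um

4.18


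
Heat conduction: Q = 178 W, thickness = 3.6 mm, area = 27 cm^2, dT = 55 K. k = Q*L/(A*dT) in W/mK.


k = 178*3.6/1000/(27/10000*55) = 4.32 W/mK

4.32


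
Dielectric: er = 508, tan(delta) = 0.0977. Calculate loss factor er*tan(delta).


Loss = 508 * 0.0977 = 49.632

49.632


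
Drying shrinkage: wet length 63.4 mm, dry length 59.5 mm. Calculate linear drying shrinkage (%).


DS = (63.4 - 59.5) / 63.4 * 100 = 6.15%

6.15


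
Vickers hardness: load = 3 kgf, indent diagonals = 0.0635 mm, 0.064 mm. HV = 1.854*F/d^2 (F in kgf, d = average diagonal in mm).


d_avg = (0.0635+0.064)/2 = 0.06375 mm
HV = 1.854*3/0.06375^2 = 1369

1369


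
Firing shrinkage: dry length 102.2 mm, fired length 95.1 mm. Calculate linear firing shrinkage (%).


FS = (102.2 - 95.1) / 102.2 * 100 = 6.95%

6.95


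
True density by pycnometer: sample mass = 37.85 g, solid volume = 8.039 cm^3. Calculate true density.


TD = 37.85 / 8.039 = 4.708 g/cm^3

4.708


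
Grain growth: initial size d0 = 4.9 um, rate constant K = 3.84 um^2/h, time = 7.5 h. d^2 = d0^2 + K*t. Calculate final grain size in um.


d^2 = 4.9^2 + 3.84*7.5 = 52.81
d = sqrt(52.81) = 7.27 um

7.27


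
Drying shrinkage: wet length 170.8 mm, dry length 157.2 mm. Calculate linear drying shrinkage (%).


DS = (170.8 - 157.2) / 170.8 * 100 = 7.96%

7.96


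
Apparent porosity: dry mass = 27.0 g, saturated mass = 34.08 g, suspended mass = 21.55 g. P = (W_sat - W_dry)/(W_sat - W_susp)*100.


P = (34.08 - 27.0) / (34.08 - 21.55) * 100 = 7.08 / 12.53 * 100 = 56.5%

56.5


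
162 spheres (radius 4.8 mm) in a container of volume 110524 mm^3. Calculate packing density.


V_sphere = 4/3*pi*4.8^3 = 463.2467 mm^3
Total V = 162*463.2467 = 75045.9654 mm^3
PD = 75045.9654 / 110524 = 0.679

0.679


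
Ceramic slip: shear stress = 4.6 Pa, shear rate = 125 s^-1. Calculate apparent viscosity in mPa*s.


eta = tau/gamma * 1000 = 4.6/125 * 1000 = 36.8 mPa*s

36.8


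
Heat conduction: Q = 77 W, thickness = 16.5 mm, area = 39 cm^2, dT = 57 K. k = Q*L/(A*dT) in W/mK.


k = 77*16.5/1000/(39/10000*57) = 5.72 W/mK

5.72


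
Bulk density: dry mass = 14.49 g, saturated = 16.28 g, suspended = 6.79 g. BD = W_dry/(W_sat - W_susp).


BD = 14.49 / (16.28 - 6.79) = 14.49 / 9.49 = 1.527 g/cm^3

1.527


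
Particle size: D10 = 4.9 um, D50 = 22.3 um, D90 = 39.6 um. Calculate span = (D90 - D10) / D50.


Span = (39.6 - 4.9) / 22.3 = 34.7 / 22.3 = 1.556

1.556


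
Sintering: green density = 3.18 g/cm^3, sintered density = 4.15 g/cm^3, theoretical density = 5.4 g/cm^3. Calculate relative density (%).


Relative = 4.15 / 5.4 * 100 = 76.9%

76.9


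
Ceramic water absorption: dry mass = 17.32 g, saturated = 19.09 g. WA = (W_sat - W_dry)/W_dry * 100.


WA = (19.09 - 17.32) / 17.32 * 100 = 10.22%

10.22


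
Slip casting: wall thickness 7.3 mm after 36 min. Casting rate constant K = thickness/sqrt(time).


K = 7.3 / sqrt(36) = 7.3 / 6.0 = 1.217 mm/min^0.5

1.217


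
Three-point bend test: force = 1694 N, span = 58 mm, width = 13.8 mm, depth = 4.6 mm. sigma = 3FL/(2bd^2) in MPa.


sigma = 3*1694*58/(2*13.8*4.6^2) = 504.7 MPa

504.7


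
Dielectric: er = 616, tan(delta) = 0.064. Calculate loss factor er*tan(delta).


Loss = 616 * 0.064 = 39.424

39.424


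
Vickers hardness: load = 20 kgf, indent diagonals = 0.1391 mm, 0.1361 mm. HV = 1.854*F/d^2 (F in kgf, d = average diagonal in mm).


d_avg = (0.1391+0.1361)/2 = 0.1376 mm
HV = 1.854*20/0.1376^2 = 1958

1958


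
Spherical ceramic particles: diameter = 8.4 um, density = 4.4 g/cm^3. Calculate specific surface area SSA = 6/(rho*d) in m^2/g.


SSA = 6 / (4.4 * 8.4) = 0.162 m^2/g

0.162


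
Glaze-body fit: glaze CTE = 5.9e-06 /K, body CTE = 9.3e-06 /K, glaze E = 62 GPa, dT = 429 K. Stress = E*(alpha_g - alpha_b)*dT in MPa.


Stress = 62*1000*(5.9e-06 - 9.3e-06)*429 = -90.4 MPa

-90.4


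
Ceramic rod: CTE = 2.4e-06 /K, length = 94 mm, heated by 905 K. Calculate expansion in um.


dL = 2.4e-06 * 94 * 905 * 1000 = 204.168 um

204.168


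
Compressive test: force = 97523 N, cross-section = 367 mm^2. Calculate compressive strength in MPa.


CS = 97523 / 367 = 265.7 MPa

265.7


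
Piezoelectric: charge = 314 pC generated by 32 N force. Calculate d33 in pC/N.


d33 = 314 / 32 = 9.8 pC/N

9.8


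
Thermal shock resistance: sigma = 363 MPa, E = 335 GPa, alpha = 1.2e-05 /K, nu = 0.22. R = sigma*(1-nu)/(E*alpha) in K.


R = 363*(1-0.22)/(335*1000*1.2e-05) = 70 K

70


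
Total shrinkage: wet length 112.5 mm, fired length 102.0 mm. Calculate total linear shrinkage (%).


TS = (112.5 - 102.0) / 112.5 * 100 = 9.33%

9.33


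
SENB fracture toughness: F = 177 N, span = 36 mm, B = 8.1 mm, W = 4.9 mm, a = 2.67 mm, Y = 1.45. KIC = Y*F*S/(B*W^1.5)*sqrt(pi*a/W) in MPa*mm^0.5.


KIC = 1.45*177*36/(8.1*4.9^1.5)*sqrt(pi*2.67/4.9) = 137.59

137.59


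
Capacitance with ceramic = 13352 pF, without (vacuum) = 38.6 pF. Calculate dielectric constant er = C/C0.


er = 13352 / 38.6 = 345.91

345.91


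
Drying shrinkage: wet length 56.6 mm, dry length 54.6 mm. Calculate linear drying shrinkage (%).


DS = (56.6 - 54.6) / 56.6 * 100 = 3.53%

3.53


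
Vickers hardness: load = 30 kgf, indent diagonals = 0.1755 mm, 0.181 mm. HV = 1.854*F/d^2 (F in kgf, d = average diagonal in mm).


d_avg = (0.1755+0.181)/2 = 0.17825 mm
HV = 1.854*30/0.17825^2 = 1751

1751


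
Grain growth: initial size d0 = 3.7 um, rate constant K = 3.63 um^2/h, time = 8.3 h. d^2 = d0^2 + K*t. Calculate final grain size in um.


d^2 = 3.7^2 + 3.63*8.3 = 43.819
d = sqrt(43.819) = 6.62 um

6.62


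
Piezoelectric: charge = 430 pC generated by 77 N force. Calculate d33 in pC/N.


d33 = 430 / 77 = 5.6 pC/N

5.6


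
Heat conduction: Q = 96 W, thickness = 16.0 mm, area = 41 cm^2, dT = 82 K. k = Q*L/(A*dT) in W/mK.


k = 96*16.0/1000/(41/10000*82) = 4.57 W/mK

4.57


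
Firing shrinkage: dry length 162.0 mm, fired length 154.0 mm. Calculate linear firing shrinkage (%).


FS = (162.0 - 154.0) / 162.0 * 100 = 4.94%

4.94


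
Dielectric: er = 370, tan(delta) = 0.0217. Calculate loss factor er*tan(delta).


Loss = 370 * 0.0217 = 8.029

8.029


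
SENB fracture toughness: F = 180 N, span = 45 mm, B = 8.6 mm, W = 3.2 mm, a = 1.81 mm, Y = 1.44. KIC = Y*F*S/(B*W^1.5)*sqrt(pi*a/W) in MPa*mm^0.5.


KIC = 1.44*180*45/(8.6*3.2^1.5)*sqrt(pi*1.81/3.2) = 315.84

315.84


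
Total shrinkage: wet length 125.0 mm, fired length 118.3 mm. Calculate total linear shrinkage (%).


TS = (125.0 - 118.3) / 125.0 * 100 = 5.36%

5.36


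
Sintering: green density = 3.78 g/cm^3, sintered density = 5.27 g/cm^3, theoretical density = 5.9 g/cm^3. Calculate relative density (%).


Relative = 5.27 / 5.9 * 100 = 89.3%

89.3


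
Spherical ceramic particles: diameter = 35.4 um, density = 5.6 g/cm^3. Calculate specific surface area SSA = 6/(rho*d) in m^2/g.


SSA = 6 / (5.6 * 35.4) = 0.03 m^2/g

0.03


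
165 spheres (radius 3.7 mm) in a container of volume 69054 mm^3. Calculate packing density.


V_sphere = 4/3*pi*3.7^3 = 212.1748 mm^3
Total V = 165*212.1748 = 35008.842 mm^3
PD = 35008.842 / 69054 = 0.507

0.507


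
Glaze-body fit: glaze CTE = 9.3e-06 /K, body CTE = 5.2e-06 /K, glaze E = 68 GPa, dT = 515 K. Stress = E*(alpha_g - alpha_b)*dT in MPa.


Stress = 68*1000*(9.3e-06 - 5.2e-06)*515 = 143.6 MPa

143.6


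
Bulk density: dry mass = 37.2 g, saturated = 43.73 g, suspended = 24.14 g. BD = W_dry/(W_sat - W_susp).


BD = 37.2 / (43.73 - 24.14) = 37.2 / 19.59 = 1.899 g/cm^3

1.899


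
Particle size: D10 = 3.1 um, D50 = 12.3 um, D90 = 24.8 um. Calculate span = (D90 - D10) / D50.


Span = (24.8 - 3.1) / 12.3 = 21.7 / 12.3 = 1.764

1.764


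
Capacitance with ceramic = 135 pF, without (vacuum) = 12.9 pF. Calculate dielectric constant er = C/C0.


er = 135 / 12.9 = 10.47

10.47


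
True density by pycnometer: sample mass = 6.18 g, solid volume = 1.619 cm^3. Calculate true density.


TD = 6.18 / 1.619 = 3.817 g/cm^3

3.817


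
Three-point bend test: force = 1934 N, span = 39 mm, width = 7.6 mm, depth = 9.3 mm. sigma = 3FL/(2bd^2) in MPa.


sigma = 3*1934*39/(2*7.6*9.3^2) = 172.1 MPa

172.1


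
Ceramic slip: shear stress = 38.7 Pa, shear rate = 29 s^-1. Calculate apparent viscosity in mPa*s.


eta = tau/gamma * 1000 = 38.7/29 * 1000 = 1334.5 mPa*s

1334.5


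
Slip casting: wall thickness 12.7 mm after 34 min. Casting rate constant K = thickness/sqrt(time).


K = 12.7 / sqrt(34) = 12.7 / 5.831 = 2.178 mm/min^0.5

2.178


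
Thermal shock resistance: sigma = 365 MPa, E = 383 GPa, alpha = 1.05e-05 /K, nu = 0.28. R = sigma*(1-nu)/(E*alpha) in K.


R = 365*(1-0.28)/(383*1000*1.05e-05) = 65 K

65


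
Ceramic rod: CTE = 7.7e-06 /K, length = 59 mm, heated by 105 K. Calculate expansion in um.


dL = 7.7e-06 * 59 * 105 * 1000 = 47.702 um

47.702


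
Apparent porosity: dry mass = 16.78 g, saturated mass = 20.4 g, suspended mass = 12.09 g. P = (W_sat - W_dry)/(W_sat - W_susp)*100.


P = (20.4 - 16.78) / (20.4 - 12.09) * 100 = 3.62 / 8.31 * 100 = 43.6%

43.6


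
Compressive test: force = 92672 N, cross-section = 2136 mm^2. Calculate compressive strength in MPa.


CS = 92672 / 2136 = 43.4 MPa

43.4


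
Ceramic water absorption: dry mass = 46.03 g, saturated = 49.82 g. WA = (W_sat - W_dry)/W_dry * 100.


WA = (49.82 - 46.03) / 46.03 * 100 = 8.23%

8.23


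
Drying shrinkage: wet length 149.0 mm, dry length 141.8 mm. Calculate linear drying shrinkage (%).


DS = (149.0 - 141.8) / 149.0 * 100 = 4.83%

4.83


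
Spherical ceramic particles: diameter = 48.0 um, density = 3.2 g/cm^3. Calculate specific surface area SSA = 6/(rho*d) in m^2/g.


SSA = 6 / (3.2 * 48.0) = 0.039 m^2/g

0.039


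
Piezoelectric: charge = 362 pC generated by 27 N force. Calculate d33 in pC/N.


d33 = 362 / 27 = 13.4 pC/N

13.4


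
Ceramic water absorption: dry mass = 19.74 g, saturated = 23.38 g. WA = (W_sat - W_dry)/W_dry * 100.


WA = (23.38 - 19.74) / 19.74 * 100 = 18.44%

18.44


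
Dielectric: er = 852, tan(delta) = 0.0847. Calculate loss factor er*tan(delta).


Loss = 852 * 0.0847 = 72.164

72.164


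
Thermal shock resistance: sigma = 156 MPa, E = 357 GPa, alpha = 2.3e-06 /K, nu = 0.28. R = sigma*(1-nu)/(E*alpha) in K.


R = 156*(1-0.28)/(357*1000*2.3e-06) = 137 K

137


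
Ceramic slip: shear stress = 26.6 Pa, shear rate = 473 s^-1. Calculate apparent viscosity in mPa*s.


eta = tau/gamma * 1000 = 26.6/473 * 1000 = 56.2 mPa*s

56.2


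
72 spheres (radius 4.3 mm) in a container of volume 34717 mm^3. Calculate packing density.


V_sphere = 4/3*pi*4.3^3 = 333.0381 mm^3
Total V = 72*333.0381 = 23978.7432 mm^3
PD = 23978.7432 / 34717 = 0.691

0.691


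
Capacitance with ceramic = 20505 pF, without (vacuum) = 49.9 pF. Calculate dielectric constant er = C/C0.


er = 20505 / 49.9 = 410.92

410.92


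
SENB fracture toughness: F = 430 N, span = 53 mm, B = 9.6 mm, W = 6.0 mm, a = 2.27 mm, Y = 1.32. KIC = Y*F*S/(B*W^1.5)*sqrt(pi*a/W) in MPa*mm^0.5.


KIC = 1.32*430*53/(9.6*6.0^1.5)*sqrt(pi*2.27/6.0) = 232.45

232.45


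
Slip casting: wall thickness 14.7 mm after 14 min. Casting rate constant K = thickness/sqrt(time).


K = 14.7 / sqrt(14) = 14.7 / 3.7417 = 3.929 mm/min^0.5

3.929


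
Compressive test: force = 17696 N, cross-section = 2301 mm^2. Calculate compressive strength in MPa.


CS = 17696 / 2301 = 7.7 MPa

7.7


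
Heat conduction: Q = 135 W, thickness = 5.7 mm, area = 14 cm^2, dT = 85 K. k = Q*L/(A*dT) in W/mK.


k = 135*5.7/1000/(14/10000*85) = 6.47 W/mK

6.47


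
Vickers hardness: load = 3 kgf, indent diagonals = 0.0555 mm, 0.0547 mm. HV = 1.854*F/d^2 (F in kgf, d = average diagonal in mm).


d_avg = (0.0555+0.0547)/2 = 0.0551 mm
HV = 1.854*3/0.0551^2 = 1832

1832


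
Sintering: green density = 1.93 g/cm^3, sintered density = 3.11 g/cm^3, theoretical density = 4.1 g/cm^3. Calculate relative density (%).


Relative = 3.11 / 4.1 * 100 = 75.9%

75.9


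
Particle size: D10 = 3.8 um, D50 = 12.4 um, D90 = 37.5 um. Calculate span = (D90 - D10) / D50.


Span = (37.5 - 3.8) / 12.4 = 33.7 / 12.4 = 2.718

2.718


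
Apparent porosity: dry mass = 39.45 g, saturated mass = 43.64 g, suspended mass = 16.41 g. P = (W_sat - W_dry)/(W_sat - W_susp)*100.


P = (43.64 - 39.45) / (43.64 - 16.41) * 100 = 4.19 / 27.23 * 100 = 15.4%

15.4


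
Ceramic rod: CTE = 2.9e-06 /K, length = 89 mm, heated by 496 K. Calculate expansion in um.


dL = 2.9e-06 * 89 * 496 * 1000 = 128.018 um

128.018


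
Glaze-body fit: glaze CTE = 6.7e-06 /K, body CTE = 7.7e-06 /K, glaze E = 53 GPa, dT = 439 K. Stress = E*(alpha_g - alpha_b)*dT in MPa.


Stress = 53*1000*(6.7e-06 - 7.7e-06)*439 = -23.3 MPa

-23.3


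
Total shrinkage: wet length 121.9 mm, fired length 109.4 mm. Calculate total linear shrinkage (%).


TS = (121.9 - 109.4) / 121.9 * 100 = 10.25%

10.25


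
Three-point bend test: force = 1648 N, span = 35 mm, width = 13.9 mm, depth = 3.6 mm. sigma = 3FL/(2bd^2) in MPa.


sigma = 3*1648*35/(2*13.9*3.6^2) = 480.3 MPa

480.3


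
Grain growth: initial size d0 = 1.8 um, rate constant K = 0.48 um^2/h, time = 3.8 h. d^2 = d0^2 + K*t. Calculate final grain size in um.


d^2 = 1.8^2 + 0.48*3.8 = 5.064
d = sqrt(5.064) = 2.25 um

2.25


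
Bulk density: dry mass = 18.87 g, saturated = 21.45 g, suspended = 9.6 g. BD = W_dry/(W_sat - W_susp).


BD = 18.87 / (21.45 - 9.6) = 18.87 / 11.85 = 1.592 g/cm^3

1.592
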